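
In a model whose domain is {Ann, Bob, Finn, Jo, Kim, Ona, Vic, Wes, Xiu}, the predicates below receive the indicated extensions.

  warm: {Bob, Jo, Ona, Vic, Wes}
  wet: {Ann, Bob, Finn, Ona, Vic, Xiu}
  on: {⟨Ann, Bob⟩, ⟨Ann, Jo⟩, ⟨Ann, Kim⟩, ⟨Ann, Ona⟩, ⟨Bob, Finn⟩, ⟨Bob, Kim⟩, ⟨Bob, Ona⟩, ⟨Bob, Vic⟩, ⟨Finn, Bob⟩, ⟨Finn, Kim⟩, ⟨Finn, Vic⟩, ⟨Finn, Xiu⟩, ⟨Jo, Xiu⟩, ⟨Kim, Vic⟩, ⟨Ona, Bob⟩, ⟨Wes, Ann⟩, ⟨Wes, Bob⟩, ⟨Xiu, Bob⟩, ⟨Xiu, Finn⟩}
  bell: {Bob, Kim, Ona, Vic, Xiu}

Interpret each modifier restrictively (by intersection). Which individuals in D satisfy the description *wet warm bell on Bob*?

{Ona}

⟦on Bob⟧ = {x : ⟨x, Bob⟩ ∈ ⟦on⟧} = {Ann, Finn, Ona, Wes, Xiu}
⟦bell⟧ = {Bob, Kim, Ona, Vic, Xiu}
… ∩ ⟦on Bob⟧ = {Bob, Kim, Ona, Vic, Xiu} ∩ {Ann, Finn, Ona, Wes, Xiu} = {Ona, Xiu}
… ∩ ⟦wet⟧ = {Ona, Xiu} ∩ {Ann, Bob, Finn, Ona, Vic, Xiu} = {Ona, Xiu}
… ∩ ⟦warm⟧ = {Ona, Xiu} ∩ {Bob, Jo, Ona, Vic, Wes} = {Ona}
So ⟦wet warm bell on Bob⟧ = {Ona}.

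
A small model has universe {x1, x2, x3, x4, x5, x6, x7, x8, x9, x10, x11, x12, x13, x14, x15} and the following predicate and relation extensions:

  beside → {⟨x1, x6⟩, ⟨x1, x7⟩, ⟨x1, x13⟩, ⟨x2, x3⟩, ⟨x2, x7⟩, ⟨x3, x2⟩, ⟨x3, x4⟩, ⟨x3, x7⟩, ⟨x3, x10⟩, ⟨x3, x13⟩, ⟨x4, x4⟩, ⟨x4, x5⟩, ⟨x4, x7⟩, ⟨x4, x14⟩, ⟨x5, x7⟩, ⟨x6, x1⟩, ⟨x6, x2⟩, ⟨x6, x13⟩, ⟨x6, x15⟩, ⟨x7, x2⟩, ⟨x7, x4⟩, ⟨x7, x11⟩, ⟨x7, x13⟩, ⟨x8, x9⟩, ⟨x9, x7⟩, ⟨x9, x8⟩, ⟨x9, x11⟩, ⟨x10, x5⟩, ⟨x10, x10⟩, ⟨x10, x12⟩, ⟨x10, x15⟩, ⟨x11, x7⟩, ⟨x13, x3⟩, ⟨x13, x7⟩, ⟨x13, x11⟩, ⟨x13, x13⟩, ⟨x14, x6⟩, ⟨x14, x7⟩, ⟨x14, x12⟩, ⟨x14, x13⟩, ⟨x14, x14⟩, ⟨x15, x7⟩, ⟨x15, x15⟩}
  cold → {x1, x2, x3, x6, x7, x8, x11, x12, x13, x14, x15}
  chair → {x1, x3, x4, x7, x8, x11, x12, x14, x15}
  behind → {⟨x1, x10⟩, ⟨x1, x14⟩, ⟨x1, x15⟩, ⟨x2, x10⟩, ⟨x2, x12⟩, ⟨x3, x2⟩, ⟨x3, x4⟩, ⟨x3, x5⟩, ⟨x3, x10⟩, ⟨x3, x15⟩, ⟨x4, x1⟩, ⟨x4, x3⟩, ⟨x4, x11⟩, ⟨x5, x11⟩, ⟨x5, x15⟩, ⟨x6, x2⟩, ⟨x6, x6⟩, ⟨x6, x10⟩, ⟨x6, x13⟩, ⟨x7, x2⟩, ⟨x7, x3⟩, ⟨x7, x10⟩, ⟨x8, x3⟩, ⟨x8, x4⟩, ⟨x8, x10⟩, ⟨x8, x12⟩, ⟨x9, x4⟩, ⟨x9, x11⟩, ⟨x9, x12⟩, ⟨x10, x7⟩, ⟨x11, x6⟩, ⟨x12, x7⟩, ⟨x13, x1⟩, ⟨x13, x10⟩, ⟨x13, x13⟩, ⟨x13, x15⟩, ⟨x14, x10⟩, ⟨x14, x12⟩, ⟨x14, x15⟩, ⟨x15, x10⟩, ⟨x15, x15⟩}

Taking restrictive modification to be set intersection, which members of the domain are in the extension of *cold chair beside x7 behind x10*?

⟦beside x7⟧ = {x : ⟨x, x7⟩ ∈ ⟦beside⟧} = {x1, x2, x3, x4, x5, x9, x11, x13, x14, x15}
⟦behind x10⟧ = {x : ⟨x, x10⟩ ∈ ⟦behind⟧} = {x1, x2, x3, x6, x7, x8, x13, x14, x15}
⟦chair⟧ = {x1, x3, x4, x7, x8, x11, x12, x14, x15}
… ∩ ⟦beside x7⟧ = {x1, x3, x4, x7, x8, x11, x12, x14, x15} ∩ {x1, x2, x3, x4, x5, x9, x11, x13, x14, x15} = {x1, x3, x4, x11, x14, x15}
… ∩ ⟦behind x10⟧ = {x1, x3, x4, x11, x14, x15} ∩ {x1, x2, x3, x6, x7, x8, x13, x14, x15} = {x1, x3, x14, x15}
… ∩ ⟦cold⟧ = {x1, x3, x14, x15} ∩ {x1, x2, x3, x6, x7, x8, x11, x12, x13, x14, x15} = {x1, x3, x14, x15}
So ⟦cold chair beside x7 behind x10⟧ = {x1, x3, x14, x15}.

{x1, x3, x14, x15}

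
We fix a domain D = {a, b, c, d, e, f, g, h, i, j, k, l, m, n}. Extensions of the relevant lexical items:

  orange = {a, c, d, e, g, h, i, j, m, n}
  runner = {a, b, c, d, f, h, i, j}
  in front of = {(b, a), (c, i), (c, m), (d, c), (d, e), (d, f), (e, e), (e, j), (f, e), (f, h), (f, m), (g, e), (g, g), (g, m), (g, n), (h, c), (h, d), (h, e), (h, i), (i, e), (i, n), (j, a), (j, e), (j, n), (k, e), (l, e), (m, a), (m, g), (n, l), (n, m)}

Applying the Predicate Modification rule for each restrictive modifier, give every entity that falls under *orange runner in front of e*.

⟦in front of e⟧ = {x : ⟨x, e⟩ ∈ ⟦in front of⟧} = {d, e, f, g, h, i, j, k, l}
⟦runner⟧ = {a, b, c, d, f, h, i, j}
… ∩ ⟦in front of e⟧ = {a, b, c, d, f, h, i, j} ∩ {d, e, f, g, h, i, j, k, l} = {d, f, h, i, j}
… ∩ ⟦orange⟧ = {d, f, h, i, j} ∩ {a, c, d, e, g, h, i, j, m, n} = {d, h, i, j}
So ⟦orange runner in front of e⟧ = {d, h, i, j}.

{d, h, i, j}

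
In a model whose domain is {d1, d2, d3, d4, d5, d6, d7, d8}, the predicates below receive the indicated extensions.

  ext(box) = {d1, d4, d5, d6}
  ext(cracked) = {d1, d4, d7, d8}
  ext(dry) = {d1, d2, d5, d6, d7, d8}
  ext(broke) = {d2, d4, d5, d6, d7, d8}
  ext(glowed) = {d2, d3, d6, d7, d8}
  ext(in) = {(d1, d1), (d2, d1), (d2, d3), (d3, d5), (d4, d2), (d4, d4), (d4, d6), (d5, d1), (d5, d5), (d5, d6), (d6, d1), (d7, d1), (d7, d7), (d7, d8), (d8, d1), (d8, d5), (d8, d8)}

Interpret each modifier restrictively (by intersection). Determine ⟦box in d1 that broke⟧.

⟦in d1⟧ = {x : ⟨x, d1⟩ ∈ ⟦in⟧} = {d1, d2, d5, d6, d7, d8}
⟦that broke⟧ = ⟦broke⟧ = {d2, d4, d5, d6, d7, d8}
⟦box⟧ = {d1, d4, d5, d6}
… ∩ ⟦in d1⟧ = {d1, d4, d5, d6} ∩ {d1, d2, d5, d6, d7, d8} = {d1, d5, d6}
… ∩ ⟦that broke⟧ = {d1, d5, d6} ∩ {d2, d4, d5, d6, d7, d8} = {d5, d6}
So ⟦box in d1 that broke⟧ = {d5, d6}.

{d5, d6}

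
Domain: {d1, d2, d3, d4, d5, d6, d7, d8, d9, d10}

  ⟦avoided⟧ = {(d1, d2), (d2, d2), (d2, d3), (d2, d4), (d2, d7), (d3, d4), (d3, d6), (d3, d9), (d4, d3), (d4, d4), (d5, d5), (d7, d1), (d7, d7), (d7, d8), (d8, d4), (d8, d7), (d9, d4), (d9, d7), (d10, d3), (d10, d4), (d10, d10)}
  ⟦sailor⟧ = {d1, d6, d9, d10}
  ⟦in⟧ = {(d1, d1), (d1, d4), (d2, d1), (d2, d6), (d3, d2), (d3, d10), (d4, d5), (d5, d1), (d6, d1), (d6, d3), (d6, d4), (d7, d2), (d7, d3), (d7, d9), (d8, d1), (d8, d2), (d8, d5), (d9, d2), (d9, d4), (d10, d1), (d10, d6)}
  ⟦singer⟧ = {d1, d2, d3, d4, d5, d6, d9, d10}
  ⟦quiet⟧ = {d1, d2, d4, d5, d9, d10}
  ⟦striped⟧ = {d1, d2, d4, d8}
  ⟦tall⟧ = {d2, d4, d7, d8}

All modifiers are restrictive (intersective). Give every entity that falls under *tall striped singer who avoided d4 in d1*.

⟦who avoided d4⟧ = {x : ⟨x, d4⟩ ∈ ⟦avoided⟧} = {d2, d3, d4, d8, d9, d10}
⟦in d1⟧ = {x : ⟨x, d1⟩ ∈ ⟦in⟧} = {d1, d2, d5, d6, d8, d10}
⟦singer⟧ = {d1, d2, d3, d4, d5, d6, d9, d10}
… ∩ ⟦who avoided d4⟧ = {d1, d2, d3, d4, d5, d6, d9, d10} ∩ {d2, d3, d4, d8, d9, d10} = {d2, d3, d4, d9, d10}
… ∩ ⟦in d1⟧ = {d2, d3, d4, d9, d10} ∩ {d1, d2, d5, d6, d8, d10} = {d2, d10}
… ∩ ⟦tall⟧ = {d2, d10} ∩ {d2, d4, d7, d8} = {d2}
… ∩ ⟦striped⟧ = {d2} ∩ {d1, d2, d4, d8} = {d2}
So ⟦tall striped singer who avoided d4 in d1⟧ = {d2}.

{d2}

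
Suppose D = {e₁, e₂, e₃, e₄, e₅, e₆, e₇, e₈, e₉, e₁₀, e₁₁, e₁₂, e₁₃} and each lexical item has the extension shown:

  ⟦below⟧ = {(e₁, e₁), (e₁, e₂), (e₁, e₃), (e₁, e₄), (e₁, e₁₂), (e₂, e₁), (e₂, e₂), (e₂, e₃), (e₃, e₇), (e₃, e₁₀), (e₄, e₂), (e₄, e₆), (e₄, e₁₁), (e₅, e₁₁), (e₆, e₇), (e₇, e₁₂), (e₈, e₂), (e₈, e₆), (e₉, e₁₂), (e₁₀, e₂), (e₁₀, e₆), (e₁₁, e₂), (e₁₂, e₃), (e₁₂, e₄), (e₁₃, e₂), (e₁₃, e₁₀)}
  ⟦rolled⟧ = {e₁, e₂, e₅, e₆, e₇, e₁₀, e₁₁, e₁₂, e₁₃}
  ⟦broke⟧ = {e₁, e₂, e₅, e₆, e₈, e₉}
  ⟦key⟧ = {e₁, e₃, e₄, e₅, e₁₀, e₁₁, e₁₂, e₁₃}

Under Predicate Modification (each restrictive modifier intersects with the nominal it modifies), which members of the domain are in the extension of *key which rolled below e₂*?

⟦which rolled⟧ = ⟦rolled⟧ = {e₁, e₂, e₅, e₆, e₇, e₁₀, e₁₁, e₁₂, e₁₃}
⟦below e₂⟧ = {x : ⟨x, e₂⟩ ∈ ⟦below⟧} = {e₁, e₂, e₄, e₈, e₁₀, e₁₁, e₁₃}
⟦key⟧ = {e₁, e₃, e₄, e₅, e₁₀, e₁₁, e₁₂, e₁₃}
… ∩ ⟦which rolled⟧ = {e₁, e₃, e₄, e₅, e₁₀, e₁₁, e₁₂, e₁₃} ∩ {e₁, e₂, e₅, e₆, e₇, e₁₀, e₁₁, e₁₂, e₁₃} = {e₁, e₅, e₁₀, e₁₁, e₁₂, e₁₃}
… ∩ ⟦below e₂⟧ = {e₁, e₅, e₁₀, e₁₁, e₁₂, e₁₃} ∩ {e₁, e₂, e₄, e₈, e₁₀, e₁₁, e₁₃} = {e₁, e₁₀, e₁₁, e₁₃}
So ⟦key which rolled below e₂⟧ = {e₁, e₁₀, e₁₁, e₁₃}.

{e₁, e₁₀, e₁₁, e₁₃}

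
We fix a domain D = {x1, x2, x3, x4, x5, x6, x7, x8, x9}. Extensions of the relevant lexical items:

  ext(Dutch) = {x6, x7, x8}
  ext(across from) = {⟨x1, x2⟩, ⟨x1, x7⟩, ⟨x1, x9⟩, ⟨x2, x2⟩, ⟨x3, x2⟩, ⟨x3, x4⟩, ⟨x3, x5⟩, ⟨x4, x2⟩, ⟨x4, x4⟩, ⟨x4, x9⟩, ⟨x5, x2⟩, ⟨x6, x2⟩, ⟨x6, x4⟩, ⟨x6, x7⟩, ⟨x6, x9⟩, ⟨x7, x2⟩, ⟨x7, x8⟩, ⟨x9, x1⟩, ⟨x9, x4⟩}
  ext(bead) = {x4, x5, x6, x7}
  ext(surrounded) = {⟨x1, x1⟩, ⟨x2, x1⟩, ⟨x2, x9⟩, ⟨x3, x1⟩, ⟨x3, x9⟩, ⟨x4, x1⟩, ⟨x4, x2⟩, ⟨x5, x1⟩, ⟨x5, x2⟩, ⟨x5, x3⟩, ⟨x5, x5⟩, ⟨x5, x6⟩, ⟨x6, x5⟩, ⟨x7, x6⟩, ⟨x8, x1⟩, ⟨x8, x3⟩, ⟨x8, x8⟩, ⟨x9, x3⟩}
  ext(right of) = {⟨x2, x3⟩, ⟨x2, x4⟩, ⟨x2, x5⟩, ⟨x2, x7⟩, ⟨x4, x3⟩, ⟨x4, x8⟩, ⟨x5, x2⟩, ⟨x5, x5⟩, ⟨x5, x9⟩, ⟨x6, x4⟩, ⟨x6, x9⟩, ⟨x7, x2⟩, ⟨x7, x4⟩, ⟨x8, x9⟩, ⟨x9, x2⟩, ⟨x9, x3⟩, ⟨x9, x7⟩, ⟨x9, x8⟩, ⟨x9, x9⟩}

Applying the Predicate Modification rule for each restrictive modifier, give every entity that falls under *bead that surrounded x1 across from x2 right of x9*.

{x5}

⟦that surrounded x1⟧ = {x : ⟨x, x1⟩ ∈ ⟦surrounded⟧} = {x1, x2, x3, x4, x5, x8}
⟦across from x2⟧ = {x : ⟨x, x2⟩ ∈ ⟦across from⟧} = {x1, x2, x3, x4, x5, x6, x7}
⟦right of x9⟧ = {x : ⟨x, x9⟩ ∈ ⟦right of⟧} = {x5, x6, x8, x9}
⟦bead⟧ = {x4, x5, x6, x7}
… ∩ ⟦that surrounded x1⟧ = {x4, x5, x6, x7} ∩ {x1, x2, x3, x4, x5, x8} = {x4, x5}
… ∩ ⟦across from x2⟧ = {x4, x5} ∩ {x1, x2, x3, x4, x5, x6, x7} = {x4, x5}
… ∩ ⟦right of x9⟧ = {x4, x5} ∩ {x5, x6, x8, x9} = {x5}
So ⟦bead that surrounded x1 across from x2 right of x9⟧ = {x5}.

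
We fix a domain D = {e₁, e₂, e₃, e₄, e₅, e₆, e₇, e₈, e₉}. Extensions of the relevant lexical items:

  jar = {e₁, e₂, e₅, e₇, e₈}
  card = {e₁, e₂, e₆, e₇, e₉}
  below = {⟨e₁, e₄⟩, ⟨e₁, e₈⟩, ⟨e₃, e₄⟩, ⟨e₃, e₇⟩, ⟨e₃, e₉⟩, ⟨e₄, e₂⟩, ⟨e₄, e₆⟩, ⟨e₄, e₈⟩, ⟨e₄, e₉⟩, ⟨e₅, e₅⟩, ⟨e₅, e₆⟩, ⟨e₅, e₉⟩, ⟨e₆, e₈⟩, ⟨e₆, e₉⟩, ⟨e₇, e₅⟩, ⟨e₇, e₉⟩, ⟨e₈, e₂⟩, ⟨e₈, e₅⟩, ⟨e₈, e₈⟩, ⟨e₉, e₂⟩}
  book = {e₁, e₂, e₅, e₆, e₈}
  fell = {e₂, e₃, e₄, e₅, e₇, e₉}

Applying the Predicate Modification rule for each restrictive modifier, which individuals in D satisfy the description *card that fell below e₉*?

{e₇}

⟦that fell⟧ = ⟦fell⟧ = {e₂, e₃, e₄, e₅, e₇, e₉}
⟦below e₉⟧ = {x : ⟨x, e₉⟩ ∈ ⟦below⟧} = {e₃, e₄, e₅, e₆, e₇}
⟦card⟧ = {e₁, e₂, e₆, e₇, e₉}
… ∩ ⟦that fell⟧ = {e₁, e₂, e₆, e₇, e₉} ∩ {e₂, e₃, e₄, e₅, e₇, e₉} = {e₂, e₇, e₉}
… ∩ ⟦below e₉⟧ = {e₂, e₇, e₉} ∩ {e₃, e₄, e₅, e₆, e₇} = {e₇}
So ⟦card that fell below e₉⟧ = {e₇}.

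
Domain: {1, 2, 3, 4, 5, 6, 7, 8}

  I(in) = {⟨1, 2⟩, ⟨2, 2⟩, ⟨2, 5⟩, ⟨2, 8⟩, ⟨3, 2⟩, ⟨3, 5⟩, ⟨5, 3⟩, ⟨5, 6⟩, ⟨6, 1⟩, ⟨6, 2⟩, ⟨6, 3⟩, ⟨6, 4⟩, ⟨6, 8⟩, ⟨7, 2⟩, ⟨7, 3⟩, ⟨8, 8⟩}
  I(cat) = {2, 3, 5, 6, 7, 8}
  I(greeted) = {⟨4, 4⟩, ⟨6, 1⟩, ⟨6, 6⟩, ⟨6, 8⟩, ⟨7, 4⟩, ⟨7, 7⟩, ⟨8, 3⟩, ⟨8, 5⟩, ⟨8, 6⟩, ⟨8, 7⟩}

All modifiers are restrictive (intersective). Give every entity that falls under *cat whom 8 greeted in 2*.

⟦whom 8 greeted⟧ = {x : ⟨8, x⟩ ∈ ⟦greeted⟧} = {3, 5, 6, 7}
⟦in 2⟧ = {x : ⟨x, 2⟩ ∈ ⟦in⟧} = {1, 2, 3, 6, 7}
⟦cat⟧ = {2, 3, 5, 6, 7, 8}
… ∩ ⟦whom 8 greeted⟧ = {2, 3, 5, 6, 7, 8} ∩ {3, 5, 6, 7} = {3, 5, 6, 7}
… ∩ ⟦in 2⟧ = {3, 5, 6, 7} ∩ {1, 2, 3, 6, 7} = {3, 6, 7}
So ⟦cat whom 8 greeted in 2⟧ = {3, 6, 7}.

{3, 6, 7}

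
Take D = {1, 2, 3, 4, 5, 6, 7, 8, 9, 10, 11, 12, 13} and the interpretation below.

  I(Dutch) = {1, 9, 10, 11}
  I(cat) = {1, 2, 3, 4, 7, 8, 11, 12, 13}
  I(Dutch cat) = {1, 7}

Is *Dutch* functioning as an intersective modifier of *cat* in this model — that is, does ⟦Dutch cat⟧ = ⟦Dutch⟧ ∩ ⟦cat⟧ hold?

⟦Dutch⟧ ∩ ⟦cat⟧ = {1, 9, 10, 11} ∩ {1, 2, 3, 4, 7, 8, 11, 12, 13} = {1, 11}
Observed ⟦Dutch cat⟧ = {1, 7}.
These differ, so the modifier is not intersective in this model.

no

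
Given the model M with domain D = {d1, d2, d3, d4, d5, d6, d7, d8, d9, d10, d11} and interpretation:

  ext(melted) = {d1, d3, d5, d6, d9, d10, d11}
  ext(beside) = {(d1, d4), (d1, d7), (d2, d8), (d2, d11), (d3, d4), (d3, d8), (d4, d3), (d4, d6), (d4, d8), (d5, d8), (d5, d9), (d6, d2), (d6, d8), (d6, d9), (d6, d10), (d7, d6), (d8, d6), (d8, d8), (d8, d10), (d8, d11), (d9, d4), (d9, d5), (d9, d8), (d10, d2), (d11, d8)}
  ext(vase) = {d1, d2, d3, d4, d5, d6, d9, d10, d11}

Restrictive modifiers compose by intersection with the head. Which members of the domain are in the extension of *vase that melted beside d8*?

⟦that melted⟧ = ⟦melted⟧ = {d1, d3, d5, d6, d9, d10, d11}
⟦beside d8⟧ = {x : ⟨x, d8⟩ ∈ ⟦beside⟧} = {d2, d3, d4, d5, d6, d8, d9, d11}
⟦vase⟧ = {d1, d2, d3, d4, d5, d6, d9, d10, d11}
… ∩ ⟦that melted⟧ = {d1, d2, d3, d4, d5, d6, d9, d10, d11} ∩ {d1, d3, d5, d6, d9, d10, d11} = {d1, d3, d5, d6, d9, d10, d11}
… ∩ ⟦beside d8⟧ = {d1, d3, d5, d6, d9, d10, d11} ∩ {d2, d3, d4, d5, d6, d8, d9, d11} = {d3, d5, d6, d9, d11}
So ⟦vase that melted beside d8⟧ = {d3, d5, d6, d9, d11}.

{d3, d5, d6, d9, d11}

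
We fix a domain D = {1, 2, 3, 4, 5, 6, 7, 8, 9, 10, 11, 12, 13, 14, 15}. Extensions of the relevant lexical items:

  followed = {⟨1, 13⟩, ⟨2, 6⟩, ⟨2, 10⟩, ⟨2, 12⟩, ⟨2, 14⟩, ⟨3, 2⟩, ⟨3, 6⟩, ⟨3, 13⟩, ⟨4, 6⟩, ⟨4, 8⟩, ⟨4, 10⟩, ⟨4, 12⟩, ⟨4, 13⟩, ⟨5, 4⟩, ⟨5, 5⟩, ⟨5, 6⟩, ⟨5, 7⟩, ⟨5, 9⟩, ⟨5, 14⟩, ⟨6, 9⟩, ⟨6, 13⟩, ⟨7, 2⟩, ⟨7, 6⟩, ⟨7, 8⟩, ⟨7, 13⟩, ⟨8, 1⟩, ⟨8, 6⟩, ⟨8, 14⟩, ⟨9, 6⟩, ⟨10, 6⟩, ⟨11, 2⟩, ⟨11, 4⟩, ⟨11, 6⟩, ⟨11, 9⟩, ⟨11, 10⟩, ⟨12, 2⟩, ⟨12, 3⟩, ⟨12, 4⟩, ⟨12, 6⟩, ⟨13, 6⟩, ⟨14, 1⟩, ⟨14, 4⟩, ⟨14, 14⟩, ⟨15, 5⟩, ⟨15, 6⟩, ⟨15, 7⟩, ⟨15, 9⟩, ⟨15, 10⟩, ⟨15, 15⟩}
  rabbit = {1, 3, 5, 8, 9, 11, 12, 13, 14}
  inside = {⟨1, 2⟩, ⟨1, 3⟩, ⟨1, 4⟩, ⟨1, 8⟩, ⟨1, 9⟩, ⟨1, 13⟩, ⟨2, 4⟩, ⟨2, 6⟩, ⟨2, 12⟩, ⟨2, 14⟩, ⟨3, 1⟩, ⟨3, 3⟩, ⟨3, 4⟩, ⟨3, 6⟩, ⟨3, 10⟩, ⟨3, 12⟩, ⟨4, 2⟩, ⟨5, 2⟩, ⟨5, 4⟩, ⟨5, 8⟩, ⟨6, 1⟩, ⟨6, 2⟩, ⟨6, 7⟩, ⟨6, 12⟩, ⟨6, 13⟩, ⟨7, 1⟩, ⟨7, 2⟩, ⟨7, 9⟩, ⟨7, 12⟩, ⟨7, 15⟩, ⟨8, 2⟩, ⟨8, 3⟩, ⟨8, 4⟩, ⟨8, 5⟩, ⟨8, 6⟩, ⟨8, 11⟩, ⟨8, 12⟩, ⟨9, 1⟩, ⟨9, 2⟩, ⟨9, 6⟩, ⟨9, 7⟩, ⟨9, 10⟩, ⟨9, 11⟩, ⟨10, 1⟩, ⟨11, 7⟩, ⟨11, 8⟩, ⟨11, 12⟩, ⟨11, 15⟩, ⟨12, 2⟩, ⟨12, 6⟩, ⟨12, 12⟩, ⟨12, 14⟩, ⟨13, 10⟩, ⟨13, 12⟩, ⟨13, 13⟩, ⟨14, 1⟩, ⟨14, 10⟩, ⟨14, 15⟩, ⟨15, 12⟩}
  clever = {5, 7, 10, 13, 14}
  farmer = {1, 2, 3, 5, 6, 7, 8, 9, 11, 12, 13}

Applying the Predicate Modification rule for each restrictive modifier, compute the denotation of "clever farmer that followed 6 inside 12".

{7, 13}

⟦that followed 6⟧ = {x : ⟨x, 6⟩ ∈ ⟦followed⟧} = {2, 3, 4, 5, 7, 8, 9, 10, 11, 12, 13, 15}
⟦inside 12⟧ = {x : ⟨x, 12⟩ ∈ ⟦inside⟧} = {2, 3, 6, 7, 8, 11, 12, 13, 15}
⟦farmer⟧ = {1, 2, 3, 5, 6, 7, 8, 9, 11, 12, 13}
… ∩ ⟦that followed 6⟧ = {1, 2, 3, 5, 6, 7, 8, 9, 11, 12, 13} ∩ {2, 3, 4, 5, 7, 8, 9, 10, 11, 12, 13, 15} = {2, 3, 5, 7, 8, 9, 11, 12, 13}
… ∩ ⟦inside 12⟧ = {2, 3, 5, 7, 8, 9, 11, 12, 13} ∩ {2, 3, 6, 7, 8, 11, 12, 13, 15} = {2, 3, 7, 8, 11, 12, 13}
… ∩ ⟦clever⟧ = {2, 3, 7, 8, 11, 12, 13} ∩ {5, 7, 10, 13, 14} = {7, 13}
So ⟦clever farmer that followed 6 inside 12⟧ = {7, 13}.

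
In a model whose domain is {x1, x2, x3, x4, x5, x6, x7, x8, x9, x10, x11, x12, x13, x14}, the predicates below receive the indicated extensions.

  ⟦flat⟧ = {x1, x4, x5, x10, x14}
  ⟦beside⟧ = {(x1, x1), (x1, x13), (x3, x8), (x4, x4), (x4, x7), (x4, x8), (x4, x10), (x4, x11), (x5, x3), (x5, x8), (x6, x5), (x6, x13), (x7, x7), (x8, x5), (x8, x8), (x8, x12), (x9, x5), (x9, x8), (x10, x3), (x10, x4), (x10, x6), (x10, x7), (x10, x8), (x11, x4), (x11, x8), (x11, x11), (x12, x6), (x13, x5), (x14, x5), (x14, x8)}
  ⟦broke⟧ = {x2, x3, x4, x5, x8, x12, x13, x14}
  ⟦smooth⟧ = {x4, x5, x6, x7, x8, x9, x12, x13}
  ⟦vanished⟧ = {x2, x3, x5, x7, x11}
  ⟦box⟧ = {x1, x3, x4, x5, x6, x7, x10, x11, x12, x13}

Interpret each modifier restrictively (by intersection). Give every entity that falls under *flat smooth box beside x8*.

⟦beside x8⟧ = {x : ⟨x, x8⟩ ∈ ⟦beside⟧} = {x3, x4, x5, x8, x9, x10, x11, x14}
⟦box⟧ = {x1, x3, x4, x5, x6, x7, x10, x11, x12, x13}
… ∩ ⟦beside x8⟧ = {x1, x3, x4, x5, x6, x7, x10, x11, x12, x13} ∩ {x3, x4, x5, x8, x9, x10, x11, x14} = {x3, x4, x5, x10, x11}
… ∩ ⟦flat⟧ = {x3, x4, x5, x10, x11} ∩ {x1, x4, x5, x10, x14} = {x4, x5, x10}
… ∩ ⟦smooth⟧ = {x4, x5, x10} ∩ {x4, x5, x6, x7, x8, x9, x12, x13} = {x4, x5}
So ⟦flat smooth box beside x8⟧ = {x4, x5}.

{x4, x5}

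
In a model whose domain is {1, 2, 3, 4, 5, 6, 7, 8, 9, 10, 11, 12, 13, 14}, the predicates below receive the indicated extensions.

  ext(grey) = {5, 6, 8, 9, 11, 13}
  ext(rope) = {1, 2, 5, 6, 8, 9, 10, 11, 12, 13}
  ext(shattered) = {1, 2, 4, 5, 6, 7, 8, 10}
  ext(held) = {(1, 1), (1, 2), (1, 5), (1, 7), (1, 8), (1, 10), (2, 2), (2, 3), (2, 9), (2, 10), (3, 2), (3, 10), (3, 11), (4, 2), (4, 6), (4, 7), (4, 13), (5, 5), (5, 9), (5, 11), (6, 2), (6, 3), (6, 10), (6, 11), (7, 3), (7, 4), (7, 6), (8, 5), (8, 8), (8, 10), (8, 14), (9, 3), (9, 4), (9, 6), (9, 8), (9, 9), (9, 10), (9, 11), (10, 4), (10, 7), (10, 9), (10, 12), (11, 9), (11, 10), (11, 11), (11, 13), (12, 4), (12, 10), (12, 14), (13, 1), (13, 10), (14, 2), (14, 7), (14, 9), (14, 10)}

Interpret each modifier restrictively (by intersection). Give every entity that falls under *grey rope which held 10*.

{6, 8, 9, 11, 13}

⟦which held 10⟧ = {x : ⟨x, 10⟩ ∈ ⟦held⟧} = {1, 2, 3, 6, 8, 9, 11, 12, 13, 14}
⟦rope⟧ = {1, 2, 5, 6, 8, 9, 10, 11, 12, 13}
… ∩ ⟦which held 10⟧ = {1, 2, 5, 6, 8, 9, 10, 11, 12, 13} ∩ {1, 2, 3, 6, 8, 9, 11, 12, 13, 14} = {1, 2, 6, 8, 9, 11, 12, 13}
… ∩ ⟦grey⟧ = {1, 2, 6, 8, 9, 11, 12, 13} ∩ {5, 6, 8, 9, 11, 13} = {6, 8, 9, 11, 13}
So ⟦grey rope which held 10⟧ = {6, 8, 9, 11, 13}.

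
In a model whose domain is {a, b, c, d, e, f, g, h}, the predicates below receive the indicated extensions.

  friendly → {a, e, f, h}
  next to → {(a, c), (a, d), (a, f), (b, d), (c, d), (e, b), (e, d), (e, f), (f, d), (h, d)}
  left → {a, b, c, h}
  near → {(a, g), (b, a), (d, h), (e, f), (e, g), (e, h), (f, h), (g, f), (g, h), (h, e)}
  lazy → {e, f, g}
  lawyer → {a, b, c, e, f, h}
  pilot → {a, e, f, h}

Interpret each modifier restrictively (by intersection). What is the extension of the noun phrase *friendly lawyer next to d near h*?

⟦next to d⟧ = {x : ⟨x, d⟩ ∈ ⟦next to⟧} = {a, b, c, e, f, h}
⟦near h⟧ = {x : ⟨x, h⟩ ∈ ⟦near⟧} = {d, e, f, g}
⟦lawyer⟧ = {a, b, c, e, f, h}
… ∩ ⟦next to d⟧ = {a, b, c, e, f, h} ∩ {a, b, c, e, f, h} = {a, b, c, e, f, h}
… ∩ ⟦near h⟧ = {a, b, c, e, f, h} ∩ {d, e, f, g} = {e, f}
… ∩ ⟦friendly⟧ = {e, f} ∩ {a, e, f, h} = {e, f}
So ⟦friendly lawyer next to d near h⟧ = {e, f}.

{e, f}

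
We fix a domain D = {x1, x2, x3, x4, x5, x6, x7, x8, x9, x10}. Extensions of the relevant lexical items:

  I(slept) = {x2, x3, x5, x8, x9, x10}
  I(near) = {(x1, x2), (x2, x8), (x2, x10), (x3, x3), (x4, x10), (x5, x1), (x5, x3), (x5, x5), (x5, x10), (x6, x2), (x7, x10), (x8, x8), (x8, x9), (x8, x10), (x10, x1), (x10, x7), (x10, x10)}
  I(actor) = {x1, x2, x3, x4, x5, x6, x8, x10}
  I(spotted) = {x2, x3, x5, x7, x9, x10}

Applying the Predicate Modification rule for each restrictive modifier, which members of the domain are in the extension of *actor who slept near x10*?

{x2, x5, x8, x10}

⟦who slept⟧ = ⟦slept⟧ = {x2, x3, x5, x8, x9, x10}
⟦near x10⟧ = {x : ⟨x, x10⟩ ∈ ⟦near⟧} = {x2, x4, x5, x7, x8, x10}
⟦actor⟧ = {x1, x2, x3, x4, x5, x6, x8, x10}
… ∩ ⟦who slept⟧ = {x1, x2, x3, x4, x5, x6, x8, x10} ∩ {x2, x3, x5, x8, x9, x10} = {x2, x3, x5, x8, x10}
… ∩ ⟦near x10⟧ = {x2, x3, x5, x8, x10} ∩ {x2, x4, x5, x7, x8, x10} = {x2, x5, x8, x10}
So ⟦actor who slept near x10⟧ = {x2, x5, x8, x10}.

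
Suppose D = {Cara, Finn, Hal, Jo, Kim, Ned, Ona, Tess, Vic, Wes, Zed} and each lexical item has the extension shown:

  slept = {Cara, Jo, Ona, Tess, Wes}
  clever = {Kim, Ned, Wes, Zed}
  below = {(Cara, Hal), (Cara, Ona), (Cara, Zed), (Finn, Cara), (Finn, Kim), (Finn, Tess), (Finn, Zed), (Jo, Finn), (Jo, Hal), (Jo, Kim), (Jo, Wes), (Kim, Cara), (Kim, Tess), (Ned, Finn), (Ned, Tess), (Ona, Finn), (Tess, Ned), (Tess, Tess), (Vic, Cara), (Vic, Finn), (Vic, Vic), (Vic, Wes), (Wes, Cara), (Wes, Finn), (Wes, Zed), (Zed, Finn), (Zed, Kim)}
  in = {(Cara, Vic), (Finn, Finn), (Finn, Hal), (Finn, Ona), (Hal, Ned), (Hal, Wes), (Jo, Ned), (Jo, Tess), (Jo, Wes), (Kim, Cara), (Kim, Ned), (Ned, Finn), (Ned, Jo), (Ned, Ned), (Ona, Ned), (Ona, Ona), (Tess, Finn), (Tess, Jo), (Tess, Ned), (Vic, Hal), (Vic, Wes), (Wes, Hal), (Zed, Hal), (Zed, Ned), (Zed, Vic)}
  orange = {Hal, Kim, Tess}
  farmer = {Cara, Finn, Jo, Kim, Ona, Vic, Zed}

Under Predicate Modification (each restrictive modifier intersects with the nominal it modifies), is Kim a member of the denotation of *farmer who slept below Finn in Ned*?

no

⟦who slept⟧ = ⟦slept⟧ = {Cara, Jo, Ona, Tess, Wes}
⟦below Finn⟧ = {x : ⟨x, Finn⟩ ∈ ⟦below⟧} = {Jo, Ned, Ona, Vic, Wes, Zed}
⟦in Ned⟧ = {x : ⟨x, Ned⟩ ∈ ⟦in⟧} = {Hal, Jo, Kim, Ned, Ona, Tess, Zed}
⟦farmer⟧ = {Cara, Finn, Jo, Kim, Ona, Vic, Zed}
… ∩ ⟦who slept⟧ = {Cara, Finn, Jo, Kim, Ona, Vic, Zed} ∩ {Cara, Jo, Ona, Tess, Wes} = {Cara, Jo, Ona}
… ∩ ⟦below Finn⟧ = {Cara, Jo, Ona} ∩ {Jo, Ned, Ona, Vic, Wes, Zed} = {Jo, Ona}
… ∩ ⟦in Ned⟧ = {Jo, Ona} ∩ {Hal, Jo, Kim, Ned, Ona, Tess, Zed} = {Jo, Ona}
⟦farmer who slept below Finn in Ned⟧ = {Jo, Ona}; Kim ∉ this set.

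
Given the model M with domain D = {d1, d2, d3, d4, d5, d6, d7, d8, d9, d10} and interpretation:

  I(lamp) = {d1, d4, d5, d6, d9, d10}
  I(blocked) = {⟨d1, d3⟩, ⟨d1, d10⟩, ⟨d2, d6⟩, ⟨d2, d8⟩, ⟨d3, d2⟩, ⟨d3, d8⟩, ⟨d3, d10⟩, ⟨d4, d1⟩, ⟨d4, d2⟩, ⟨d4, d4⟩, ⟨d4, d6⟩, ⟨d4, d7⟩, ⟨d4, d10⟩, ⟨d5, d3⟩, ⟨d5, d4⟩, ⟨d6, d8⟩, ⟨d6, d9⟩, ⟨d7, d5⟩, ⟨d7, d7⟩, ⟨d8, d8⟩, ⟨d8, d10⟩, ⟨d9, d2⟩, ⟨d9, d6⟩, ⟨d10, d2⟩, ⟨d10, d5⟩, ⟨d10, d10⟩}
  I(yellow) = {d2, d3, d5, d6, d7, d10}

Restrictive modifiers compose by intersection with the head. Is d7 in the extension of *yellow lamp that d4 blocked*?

no

⟦that d4 blocked⟧ = {x : ⟨d4, x⟩ ∈ ⟦blocked⟧} = {d1, d2, d4, d6, d7, d10}
⟦lamp⟧ = {d1, d4, d5, d6, d9, d10}
… ∩ ⟦that d4 blocked⟧ = {d1, d4, d5, d6, d9, d10} ∩ {d1, d2, d4, d6, d7, d10} = {d1, d4, d6, d10}
… ∩ ⟦yellow⟧ = {d1, d4, d6, d10} ∩ {d2, d3, d5, d6, d7, d10} = {d6, d10}
⟦yellow lamp that d4 blocked⟧ = {d6, d10}; d7 ∉ this set.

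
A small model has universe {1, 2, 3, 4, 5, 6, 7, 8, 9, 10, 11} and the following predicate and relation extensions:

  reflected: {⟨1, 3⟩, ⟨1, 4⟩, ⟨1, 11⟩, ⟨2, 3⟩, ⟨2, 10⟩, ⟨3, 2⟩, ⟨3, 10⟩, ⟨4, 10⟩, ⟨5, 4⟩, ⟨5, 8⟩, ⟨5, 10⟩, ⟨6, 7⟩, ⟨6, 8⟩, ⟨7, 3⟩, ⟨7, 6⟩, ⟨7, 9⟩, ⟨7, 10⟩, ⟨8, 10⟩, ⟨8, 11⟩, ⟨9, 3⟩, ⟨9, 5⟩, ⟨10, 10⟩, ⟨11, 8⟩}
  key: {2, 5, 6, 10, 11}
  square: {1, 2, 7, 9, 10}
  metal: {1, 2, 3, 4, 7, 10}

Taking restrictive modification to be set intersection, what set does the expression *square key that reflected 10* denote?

{2, 10}

⟦that reflected 10⟧ = {x : ⟨x, 10⟩ ∈ ⟦reflected⟧} = {2, 3, 4, 5, 7, 8, 10}
⟦key⟧ = {2, 5, 6, 10, 11}
… ∩ ⟦that reflected 10⟧ = {2, 5, 6, 10, 11} ∩ {2, 3, 4, 5, 7, 8, 10} = {2, 5, 10}
… ∩ ⟦square⟧ = {2, 5, 10} ∩ {1, 2, 7, 9, 10} = {2, 10}
So ⟦square key that reflected 10⟧ = {2, 10}.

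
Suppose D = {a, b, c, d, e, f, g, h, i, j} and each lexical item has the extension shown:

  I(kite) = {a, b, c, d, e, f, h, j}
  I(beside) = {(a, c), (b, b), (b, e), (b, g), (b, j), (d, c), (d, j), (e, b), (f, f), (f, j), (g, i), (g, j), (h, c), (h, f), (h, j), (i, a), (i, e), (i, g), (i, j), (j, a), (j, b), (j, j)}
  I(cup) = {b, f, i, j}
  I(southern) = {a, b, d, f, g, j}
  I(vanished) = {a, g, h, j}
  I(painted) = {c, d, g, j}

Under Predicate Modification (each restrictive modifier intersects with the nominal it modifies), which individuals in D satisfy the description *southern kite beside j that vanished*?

⟦beside j⟧ = {x : ⟨x, j⟩ ∈ ⟦beside⟧} = {b, d, f, g, h, i, j}
⟦that vanished⟧ = ⟦vanished⟧ = {a, g, h, j}
⟦kite⟧ = {a, b, c, d, e, f, h, j}
… ∩ ⟦beside j⟧ = {a, b, c, d, e, f, h, j} ∩ {b, d, f, g, h, i, j} = {b, d, f, h, j}
… ∩ ⟦that vanished⟧ = {b, d, f, h, j} ∩ {a, g, h, j} = {h, j}
… ∩ ⟦southern⟧ = {h, j} ∩ {a, b, d, f, g, j} = {j}
So ⟦southern kite beside j that vanished⟧ = {j}.

{j}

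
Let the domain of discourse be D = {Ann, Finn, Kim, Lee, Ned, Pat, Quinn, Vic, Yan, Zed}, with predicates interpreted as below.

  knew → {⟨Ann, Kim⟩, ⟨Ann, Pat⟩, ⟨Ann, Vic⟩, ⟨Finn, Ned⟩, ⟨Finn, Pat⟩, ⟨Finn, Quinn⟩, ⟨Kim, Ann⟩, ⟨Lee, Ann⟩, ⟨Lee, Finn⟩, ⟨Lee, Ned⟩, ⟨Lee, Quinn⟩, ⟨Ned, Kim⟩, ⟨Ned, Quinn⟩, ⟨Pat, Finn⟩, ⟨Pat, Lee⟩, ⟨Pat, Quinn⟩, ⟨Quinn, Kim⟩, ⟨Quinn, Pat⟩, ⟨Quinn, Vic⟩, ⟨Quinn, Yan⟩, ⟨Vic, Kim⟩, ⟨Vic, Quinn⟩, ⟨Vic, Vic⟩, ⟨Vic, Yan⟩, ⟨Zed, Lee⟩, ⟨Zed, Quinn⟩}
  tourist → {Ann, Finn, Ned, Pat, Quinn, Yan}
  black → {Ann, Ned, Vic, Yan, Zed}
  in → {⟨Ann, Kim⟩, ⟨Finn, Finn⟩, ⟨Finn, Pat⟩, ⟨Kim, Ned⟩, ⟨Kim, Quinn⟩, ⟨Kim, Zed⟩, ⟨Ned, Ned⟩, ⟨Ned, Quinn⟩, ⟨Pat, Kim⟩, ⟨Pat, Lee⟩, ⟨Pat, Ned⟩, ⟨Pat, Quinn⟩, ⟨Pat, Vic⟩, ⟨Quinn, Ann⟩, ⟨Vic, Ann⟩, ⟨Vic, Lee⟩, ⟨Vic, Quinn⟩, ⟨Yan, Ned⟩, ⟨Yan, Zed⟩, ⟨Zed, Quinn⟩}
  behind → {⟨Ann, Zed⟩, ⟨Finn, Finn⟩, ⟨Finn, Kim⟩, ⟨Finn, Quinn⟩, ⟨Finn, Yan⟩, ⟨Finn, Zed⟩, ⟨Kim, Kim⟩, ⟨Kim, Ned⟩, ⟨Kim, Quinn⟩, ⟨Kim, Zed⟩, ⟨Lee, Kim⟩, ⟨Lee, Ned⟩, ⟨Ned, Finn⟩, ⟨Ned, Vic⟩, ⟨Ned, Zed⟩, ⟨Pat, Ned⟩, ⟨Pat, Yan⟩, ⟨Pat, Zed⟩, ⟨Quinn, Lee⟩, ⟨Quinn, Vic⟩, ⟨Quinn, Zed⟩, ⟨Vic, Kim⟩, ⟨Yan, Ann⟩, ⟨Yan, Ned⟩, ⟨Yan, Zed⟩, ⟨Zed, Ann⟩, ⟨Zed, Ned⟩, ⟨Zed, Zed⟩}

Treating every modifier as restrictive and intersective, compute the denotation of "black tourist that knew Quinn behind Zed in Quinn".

{Ned}

⟦that knew Quinn⟧ = {x : ⟨x, Quinn⟩ ∈ ⟦knew⟧} = {Finn, Lee, Ned, Pat, Vic, Zed}
⟦behind Zed⟧ = {x : ⟨x, Zed⟩ ∈ ⟦behind⟧} = {Ann, Finn, Kim, Ned, Pat, Quinn, Yan, Zed}
⟦in Quinn⟧ = {x : ⟨x, Quinn⟩ ∈ ⟦in⟧} = {Kim, Ned, Pat, Vic, Zed}
⟦tourist⟧ = {Ann, Finn, Ned, Pat, Quinn, Yan}
… ∩ ⟦that knew Quinn⟧ = {Ann, Finn, Ned, Pat, Quinn, Yan} ∩ {Finn, Lee, Ned, Pat, Vic, Zed} = {Finn, Ned, Pat}
… ∩ ⟦behind Zed⟧ = {Finn, Ned, Pat} ∩ {Ann, Finn, Kim, Ned, Pat, Quinn, Yan, Zed} = {Finn, Ned, Pat}
… ∩ ⟦in Quinn⟧ = {Finn, Ned, Pat} ∩ {Kim, Ned, Pat, Vic, Zed} = {Ned, Pat}
… ∩ ⟦black⟧ = {Ned, Pat} ∩ {Ann, Ned, Vic, Yan, Zed} = {Ned}
So ⟦black tourist that knew Quinn behind Zed in Quinn⟧ = {Ned}.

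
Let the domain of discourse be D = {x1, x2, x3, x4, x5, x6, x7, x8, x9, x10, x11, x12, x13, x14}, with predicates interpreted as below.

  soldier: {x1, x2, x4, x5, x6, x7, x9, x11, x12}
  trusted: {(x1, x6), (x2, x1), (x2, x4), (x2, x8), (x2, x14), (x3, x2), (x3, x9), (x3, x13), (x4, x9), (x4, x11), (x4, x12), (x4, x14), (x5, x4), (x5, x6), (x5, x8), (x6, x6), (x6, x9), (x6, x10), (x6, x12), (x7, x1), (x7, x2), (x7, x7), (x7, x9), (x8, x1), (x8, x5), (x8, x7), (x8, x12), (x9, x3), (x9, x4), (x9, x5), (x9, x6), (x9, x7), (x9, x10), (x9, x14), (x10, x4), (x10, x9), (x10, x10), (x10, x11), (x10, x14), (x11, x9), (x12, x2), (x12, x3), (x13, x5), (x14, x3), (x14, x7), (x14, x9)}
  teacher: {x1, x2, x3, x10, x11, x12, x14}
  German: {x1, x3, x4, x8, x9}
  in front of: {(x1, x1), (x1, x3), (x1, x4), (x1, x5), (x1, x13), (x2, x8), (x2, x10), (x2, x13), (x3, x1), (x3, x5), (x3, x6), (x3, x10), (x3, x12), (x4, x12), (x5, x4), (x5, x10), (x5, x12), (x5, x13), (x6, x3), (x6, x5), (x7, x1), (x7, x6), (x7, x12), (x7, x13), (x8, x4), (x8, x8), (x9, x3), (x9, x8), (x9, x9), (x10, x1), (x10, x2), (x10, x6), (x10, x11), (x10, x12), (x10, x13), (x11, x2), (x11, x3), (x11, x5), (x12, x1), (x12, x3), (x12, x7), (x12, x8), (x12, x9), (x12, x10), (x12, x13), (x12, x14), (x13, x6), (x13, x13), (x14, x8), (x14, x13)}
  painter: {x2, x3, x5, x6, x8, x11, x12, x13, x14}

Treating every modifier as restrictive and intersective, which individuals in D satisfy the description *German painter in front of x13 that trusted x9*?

⟦in front of x13⟧ = {x : ⟨x, x13⟩ ∈ ⟦in front of⟧} = {x1, x2, x5, x7, x10, x12, x13, x14}
⟦that trusted x9⟧ = {x : ⟨x, x9⟩ ∈ ⟦trusted⟧} = {x3, x4, x6, x7, x10, x11, x14}
⟦painter⟧ = {x2, x3, x5, x6, x8, x11, x12, x13, x14}
… ∩ ⟦in front of x13⟧ = {x2, x3, x5, x6, x8, x11, x12, x13, x14} ∩ {x1, x2, x5, x7, x10, x12, x13, x14} = {x2, x5, x12, x13, x14}
… ∩ ⟦that trusted x9⟧ = {x2, x5, x12, x13, x14} ∩ {x3, x4, x6, x7, x10, x11, x14} = {x14}
… ∩ ⟦German⟧ = {x14} ∩ {x1, x3, x4, x8, x9} = ∅
So ⟦German painter in front of x13 that trusted x9⟧ = { }.

{ }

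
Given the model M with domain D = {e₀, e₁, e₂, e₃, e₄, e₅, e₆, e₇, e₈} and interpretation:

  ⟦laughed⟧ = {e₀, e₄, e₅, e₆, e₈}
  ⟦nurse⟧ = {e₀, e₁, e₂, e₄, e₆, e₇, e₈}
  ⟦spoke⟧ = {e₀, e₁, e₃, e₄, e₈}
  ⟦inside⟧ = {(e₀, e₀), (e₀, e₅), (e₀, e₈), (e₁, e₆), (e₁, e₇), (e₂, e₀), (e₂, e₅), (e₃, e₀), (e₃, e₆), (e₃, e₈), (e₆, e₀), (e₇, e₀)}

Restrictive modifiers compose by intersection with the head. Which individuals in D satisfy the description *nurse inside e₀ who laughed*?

{e₀, e₆}

⟦inside e₀⟧ = {x : ⟨x, e₀⟩ ∈ ⟦inside⟧} = {e₀, e₂, e₃, e₆, e₇}
⟦who laughed⟧ = ⟦laughed⟧ = {e₀, e₄, e₅, e₆, e₈}
⟦nurse⟧ = {e₀, e₁, e₂, e₄, e₆, e₇, e₈}
… ∩ ⟦inside e₀⟧ = {e₀, e₁, e₂, e₄, e₆, e₇, e₈} ∩ {e₀, e₂, e₃, e₆, e₇} = {e₀, e₂, e₆, e₇}
… ∩ ⟦who laughed⟧ = {e₀, e₂, e₆, e₇} ∩ {e₀, e₄, e₅, e₆, e₈} = {e₀, e₆}
So ⟦nurse inside e₀ who laughed⟧ = {e₀, e₆}.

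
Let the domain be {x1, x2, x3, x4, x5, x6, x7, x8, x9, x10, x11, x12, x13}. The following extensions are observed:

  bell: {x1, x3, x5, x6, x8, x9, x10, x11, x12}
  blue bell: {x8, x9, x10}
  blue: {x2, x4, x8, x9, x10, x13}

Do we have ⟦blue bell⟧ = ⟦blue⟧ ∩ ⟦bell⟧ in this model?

yes

⟦blue⟧ ∩ ⟦bell⟧ = {x2, x4, x8, x9, x10, x13} ∩ {x1, x3, x5, x6, x8, x9, x10, x11, x12} = {x8, x9, x10}
Observed ⟦blue bell⟧ = {x8, x9, x10}.
These coincide, so the modifier is intersective here.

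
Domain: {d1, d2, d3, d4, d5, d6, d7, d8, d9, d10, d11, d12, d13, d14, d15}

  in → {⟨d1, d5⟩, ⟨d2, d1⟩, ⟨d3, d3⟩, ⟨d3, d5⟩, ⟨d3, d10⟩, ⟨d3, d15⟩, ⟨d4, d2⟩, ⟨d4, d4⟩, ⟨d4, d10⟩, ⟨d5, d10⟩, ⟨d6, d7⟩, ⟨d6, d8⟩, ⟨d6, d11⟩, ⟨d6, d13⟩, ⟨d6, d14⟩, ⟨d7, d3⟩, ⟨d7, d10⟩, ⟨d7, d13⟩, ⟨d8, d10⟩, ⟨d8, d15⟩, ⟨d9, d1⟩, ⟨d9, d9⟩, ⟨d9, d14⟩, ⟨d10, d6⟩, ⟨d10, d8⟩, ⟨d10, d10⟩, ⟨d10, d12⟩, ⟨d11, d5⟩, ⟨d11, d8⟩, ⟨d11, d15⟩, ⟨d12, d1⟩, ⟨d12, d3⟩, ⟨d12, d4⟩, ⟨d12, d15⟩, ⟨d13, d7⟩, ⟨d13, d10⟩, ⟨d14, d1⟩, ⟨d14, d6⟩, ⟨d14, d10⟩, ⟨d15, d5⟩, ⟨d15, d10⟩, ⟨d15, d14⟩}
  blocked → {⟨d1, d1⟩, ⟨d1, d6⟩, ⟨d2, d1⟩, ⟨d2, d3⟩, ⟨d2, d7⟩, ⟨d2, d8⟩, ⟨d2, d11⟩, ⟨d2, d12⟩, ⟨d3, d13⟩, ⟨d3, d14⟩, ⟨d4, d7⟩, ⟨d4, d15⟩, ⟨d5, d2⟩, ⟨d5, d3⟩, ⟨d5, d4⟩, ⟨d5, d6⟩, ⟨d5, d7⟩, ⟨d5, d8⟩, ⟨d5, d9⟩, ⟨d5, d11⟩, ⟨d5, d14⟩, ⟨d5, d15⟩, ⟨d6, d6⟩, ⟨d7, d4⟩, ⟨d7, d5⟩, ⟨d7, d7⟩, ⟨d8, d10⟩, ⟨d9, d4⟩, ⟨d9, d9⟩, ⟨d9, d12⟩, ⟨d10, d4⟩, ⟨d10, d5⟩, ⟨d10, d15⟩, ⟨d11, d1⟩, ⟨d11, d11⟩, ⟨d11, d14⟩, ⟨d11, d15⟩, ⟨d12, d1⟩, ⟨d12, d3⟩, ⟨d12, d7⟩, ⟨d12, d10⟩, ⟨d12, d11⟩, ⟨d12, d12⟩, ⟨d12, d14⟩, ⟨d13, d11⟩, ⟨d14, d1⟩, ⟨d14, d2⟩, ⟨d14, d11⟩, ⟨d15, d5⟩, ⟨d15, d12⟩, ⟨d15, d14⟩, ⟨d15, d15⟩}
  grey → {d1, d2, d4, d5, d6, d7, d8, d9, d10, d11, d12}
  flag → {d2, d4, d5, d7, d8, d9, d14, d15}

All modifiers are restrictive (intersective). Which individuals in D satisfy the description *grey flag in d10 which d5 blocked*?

⟦in d10⟧ = {x : ⟨x, d10⟩ ∈ ⟦in⟧} = {d3, d4, d5, d7, d8, d10, d13, d14, d15}
⟦which d5 blocked⟧ = {x : ⟨d5, x⟩ ∈ ⟦blocked⟧} = {d2, d3, d4, d6, d7, d8, d9, d11, d14, d15}
⟦flag⟧ = {d2, d4, d5, d7, d8, d9, d14, d15}
… ∩ ⟦in d10⟧ = {d2, d4, d5, d7, d8, d9, d14, d15} ∩ {d3, d4, d5, d7, d8, d10, d13, d14, d15} = {d4, d5, d7, d8, d14, d15}
… ∩ ⟦which d5 blocked⟧ = {d4, d5, d7, d8, d14, d15} ∩ {d2, d3, d4, d6, d7, d8, d9, d11, d14, d15} = {d4, d7, d8, d14, d15}
… ∩ ⟦grey⟧ = {d4, d7, d8, d14, d15} ∩ {d1, d2, d4, d5, d6, d7, d8, d9, d10, d11, d12} = {d4, d7, d8}
So ⟦grey flag in d10 which d5 blocked⟧ = {d4, d7, d8}.

{d4, d7, d8}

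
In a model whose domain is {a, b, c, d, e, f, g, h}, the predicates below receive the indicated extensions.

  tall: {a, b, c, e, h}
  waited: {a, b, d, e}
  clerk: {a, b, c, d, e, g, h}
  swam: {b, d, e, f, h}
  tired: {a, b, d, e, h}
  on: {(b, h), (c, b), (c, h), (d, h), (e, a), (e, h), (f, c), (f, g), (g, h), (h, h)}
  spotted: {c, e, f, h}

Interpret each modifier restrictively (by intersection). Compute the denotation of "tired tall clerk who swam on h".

⟦who swam⟧ = ⟦swam⟧ = {b, d, e, f, h}
⟦on h⟧ = {x : ⟨x, h⟩ ∈ ⟦on⟧} = {b, c, d, e, g, h}
⟦clerk⟧ = {a, b, c, d, e, g, h}
… ∩ ⟦who swam⟧ = {a, b, c, d, e, g, h} ∩ {b, d, e, f, h} = {b, d, e, h}
… ∩ ⟦on h⟧ = {b, d, e, h} ∩ {b, c, d, e, g, h} = {b, d, e, h}
… ∩ ⟦tired⟧ = {b, d, e, h} ∩ {a, b, d, e, h} = {b, d, e, h}
… ∩ ⟦tall⟧ = {b, d, e, h} ∩ {a, b, c, e, h} = {b, e, h}
So ⟦tired tall clerk who swam on h⟧ = {b, e, h}.

{b, e, h}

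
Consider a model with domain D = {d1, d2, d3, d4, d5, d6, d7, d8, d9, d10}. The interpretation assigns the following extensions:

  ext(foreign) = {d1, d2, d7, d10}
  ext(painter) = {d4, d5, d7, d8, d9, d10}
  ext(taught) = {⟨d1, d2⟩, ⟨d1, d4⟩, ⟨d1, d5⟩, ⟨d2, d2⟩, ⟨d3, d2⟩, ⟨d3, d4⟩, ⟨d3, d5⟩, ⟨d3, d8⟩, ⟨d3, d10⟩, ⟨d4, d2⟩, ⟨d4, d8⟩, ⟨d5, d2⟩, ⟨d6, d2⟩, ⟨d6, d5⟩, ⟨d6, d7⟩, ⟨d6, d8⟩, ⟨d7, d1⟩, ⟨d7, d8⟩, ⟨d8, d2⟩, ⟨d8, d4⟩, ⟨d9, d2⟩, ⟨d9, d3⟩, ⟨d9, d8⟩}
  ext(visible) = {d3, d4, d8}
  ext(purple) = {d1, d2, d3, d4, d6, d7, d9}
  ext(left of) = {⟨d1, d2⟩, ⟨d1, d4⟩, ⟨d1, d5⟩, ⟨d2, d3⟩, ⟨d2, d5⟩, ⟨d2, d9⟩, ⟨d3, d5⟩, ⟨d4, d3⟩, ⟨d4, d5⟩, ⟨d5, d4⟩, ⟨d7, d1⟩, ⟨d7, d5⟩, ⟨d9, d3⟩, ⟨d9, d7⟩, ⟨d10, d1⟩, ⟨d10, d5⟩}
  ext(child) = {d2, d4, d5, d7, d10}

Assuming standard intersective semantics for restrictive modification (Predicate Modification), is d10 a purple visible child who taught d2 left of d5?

no

⟦who taught d2⟧ = {x : ⟨x, d2⟩ ∈ ⟦taught⟧} = {d1, d2, d3, d4, d5, d6, d8, d9}
⟦left of d5⟧ = {x : ⟨x, d5⟩ ∈ ⟦left of⟧} = {d1, d2, d3, d4, d7, d10}
⟦child⟧ = {d2, d4, d5, d7, d10}
… ∩ ⟦who taught d2⟧ = {d2, d4, d5, d7, d10} ∩ {d1, d2, d3, d4, d5, d6, d8, d9} = {d2, d4, d5}
… ∩ ⟦left of d5⟧ = {d2, d4, d5} ∩ {d1, d2, d3, d4, d7, d10} = {d2, d4}
… ∩ ⟦purple⟧ = {d2, d4} ∩ {d1, d2, d3, d4, d6, d7, d9} = {d2, d4}
… ∩ ⟦visible⟧ = {d2, d4} ∩ {d3, d4, d8} = {d4}
⟦purple visible child who taught d2 left of d5⟧ = {d4}; d10 ∉ this set.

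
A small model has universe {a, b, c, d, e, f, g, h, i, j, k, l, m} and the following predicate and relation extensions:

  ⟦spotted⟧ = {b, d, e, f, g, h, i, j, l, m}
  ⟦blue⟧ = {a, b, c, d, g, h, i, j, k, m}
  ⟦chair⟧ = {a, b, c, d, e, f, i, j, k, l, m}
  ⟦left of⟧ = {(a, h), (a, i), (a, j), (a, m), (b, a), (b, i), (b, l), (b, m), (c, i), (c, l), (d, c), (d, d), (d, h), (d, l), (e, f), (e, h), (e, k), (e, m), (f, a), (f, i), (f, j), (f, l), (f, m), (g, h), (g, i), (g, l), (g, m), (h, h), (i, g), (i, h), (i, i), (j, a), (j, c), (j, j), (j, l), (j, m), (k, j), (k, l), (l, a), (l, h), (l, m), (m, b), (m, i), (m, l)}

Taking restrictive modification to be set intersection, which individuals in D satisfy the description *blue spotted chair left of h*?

⟦left of h⟧ = {x : ⟨x, h⟩ ∈ ⟦left of⟧} = {a, d, e, g, h, i, l}
⟦chair⟧ = {a, b, c, d, e, f, i, j, k, l, m}
… ∩ ⟦left of h⟧ = {a, b, c, d, e, f, i, j, k, l, m} ∩ {a, d, e, g, h, i, l} = {a, d, e, i, l}
… ∩ ⟦blue⟧ = {a, d, e, i, l} ∩ {a, b, c, d, g, h, i, j, k, m} = {a, d, i}
… ∩ ⟦spotted⟧ = {a, d, i} ∩ {b, d, e, f, g, h, i, j, l, m} = {d, i}
So ⟦blue spotted chair left of h⟧ = {d, i}.

{d, i}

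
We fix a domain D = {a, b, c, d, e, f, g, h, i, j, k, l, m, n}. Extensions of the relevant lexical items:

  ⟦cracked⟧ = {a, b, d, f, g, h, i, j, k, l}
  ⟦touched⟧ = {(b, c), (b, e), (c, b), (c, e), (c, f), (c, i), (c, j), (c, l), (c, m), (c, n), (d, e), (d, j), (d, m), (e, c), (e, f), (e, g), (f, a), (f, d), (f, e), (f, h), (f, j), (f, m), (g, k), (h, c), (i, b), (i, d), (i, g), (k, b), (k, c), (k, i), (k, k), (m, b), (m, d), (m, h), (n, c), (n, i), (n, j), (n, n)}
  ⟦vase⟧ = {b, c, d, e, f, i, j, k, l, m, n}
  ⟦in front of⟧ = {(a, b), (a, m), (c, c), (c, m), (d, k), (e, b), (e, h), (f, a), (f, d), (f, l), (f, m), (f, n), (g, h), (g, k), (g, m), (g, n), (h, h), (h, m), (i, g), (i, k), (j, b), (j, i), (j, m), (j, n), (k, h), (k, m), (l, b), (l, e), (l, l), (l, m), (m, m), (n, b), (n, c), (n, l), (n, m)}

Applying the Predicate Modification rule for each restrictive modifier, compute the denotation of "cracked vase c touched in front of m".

⟦c touched⟧ = {x : ⟨c, x⟩ ∈ ⟦touched⟧} = {b, e, f, i, j, l, m, n}
⟦in front of m⟧ = {x : ⟨x, m⟩ ∈ ⟦in front of⟧} = {a, c, f, g, h, j, k, l, m, n}
⟦vase⟧ = {b, c, d, e, f, i, j, k, l, m, n}
… ∩ ⟦c touched⟧ = {b, c, d, e, f, i, j, k, l, m, n} ∩ {b, e, f, i, j, l, m, n} = {b, e, f, i, j, l, m, n}
… ∩ ⟦in front of m⟧ = {b, e, f, i, j, l, m, n} ∩ {a, c, f, g, h, j, k, l, m, n} = {f, j, l, m, n}
… ∩ ⟦cracked⟧ = {f, j, l, m, n} ∩ {a, b, d, f, g, h, i, j, k, l} = {f, j, l}
So ⟦cracked vase c touched in front of m⟧ = {f, j, l}.

{f, j, l}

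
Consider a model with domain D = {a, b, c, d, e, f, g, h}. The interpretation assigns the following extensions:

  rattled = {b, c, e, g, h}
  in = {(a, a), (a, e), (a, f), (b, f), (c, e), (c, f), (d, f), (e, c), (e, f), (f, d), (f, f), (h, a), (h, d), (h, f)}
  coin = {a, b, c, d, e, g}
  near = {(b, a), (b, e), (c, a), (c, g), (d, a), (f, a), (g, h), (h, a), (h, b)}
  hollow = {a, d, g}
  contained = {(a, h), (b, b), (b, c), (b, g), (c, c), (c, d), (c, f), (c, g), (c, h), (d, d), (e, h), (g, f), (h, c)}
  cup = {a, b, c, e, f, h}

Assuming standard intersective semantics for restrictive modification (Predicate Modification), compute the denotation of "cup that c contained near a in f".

{c, f, h}

⟦that c contained⟧ = {x : ⟨c, x⟩ ∈ ⟦contained⟧} = {c, d, f, g, h}
⟦near a⟧ = {x : ⟨x, a⟩ ∈ ⟦near⟧} = {b, c, d, f, h}
⟦in f⟧ = {x : ⟨x, f⟩ ∈ ⟦in⟧} = {a, b, c, d, e, f, h}
⟦cup⟧ = {a, b, c, e, f, h}
… ∩ ⟦that c contained⟧ = {a, b, c, e, f, h} ∩ {c, d, f, g, h} = {c, f, h}
… ∩ ⟦near a⟧ = {c, f, h} ∩ {b, c, d, f, h} = {c, f, h}
… ∩ ⟦in f⟧ = {c, f, h} ∩ {a, b, c, d, e, f, h} = {c, f, h}
So ⟦cup that c contained near a in f⟧ = {c, f, h}.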